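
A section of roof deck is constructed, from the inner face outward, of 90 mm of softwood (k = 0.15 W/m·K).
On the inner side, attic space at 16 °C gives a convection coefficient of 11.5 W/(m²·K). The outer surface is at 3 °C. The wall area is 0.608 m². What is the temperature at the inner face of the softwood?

T ≈ 14.4 °C

Using the resistance-network approach (series):
R_inner film = 1/(h_i·A) = 1/(11.5×0.608) = 0.143 K/W
R_softwood = L/(kA) = 0.09/(0.15×0.608) = 0.9868 K/W
R_total = 1.13 K/W;  Q = ΔT/R_total = 13/1.13 = 11.51 W
T_interface = T_inner − Q·ΣR(inner→interface) = 16 − 11.5×0.143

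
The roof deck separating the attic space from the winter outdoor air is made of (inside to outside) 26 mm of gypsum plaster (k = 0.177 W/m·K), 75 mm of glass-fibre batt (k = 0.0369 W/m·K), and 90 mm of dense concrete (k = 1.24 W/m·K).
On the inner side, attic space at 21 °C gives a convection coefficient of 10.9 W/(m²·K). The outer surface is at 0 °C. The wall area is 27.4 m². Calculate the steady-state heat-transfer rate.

Treating each layer as a thermal resistance in series:
R_inner film = 1/(h_i·A) = 1/(10.9×27.4) = 0.003348 K/W
R_gypsum plaster = L/(kA) = 0.026/(0.177×27.4) = 0.005361 K/W
R_glass-fibre batt = L/(kA) = 0.075/(0.0369×27.4) = 0.07418 K/W
R_dense concrete = L/(kA) = 0.09/(1.24×27.4) = 0.002649 K/W
R_total = 0.08554 K/W
Q = ΔT / R_total = 21 / 0.08554

Q ≈ 246 W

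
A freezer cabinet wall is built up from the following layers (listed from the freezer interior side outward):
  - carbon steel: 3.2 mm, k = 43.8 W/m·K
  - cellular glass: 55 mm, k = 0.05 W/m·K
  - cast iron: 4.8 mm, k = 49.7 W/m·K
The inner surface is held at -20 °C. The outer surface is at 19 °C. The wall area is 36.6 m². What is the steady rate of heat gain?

Q ≈ 1300 W

Using the resistance-network approach (series):
R_carbon steel = L/(kA) = 0.0032/(43.8×36.6) = 1.996×10^-6 K/W
R_cellular glass = L/(kA) = 0.055/(0.05×36.6) = 0.03005 K/W
R_cast iron = L/(kA) = 0.0048/(49.7×36.6) = 2.639×10^-6 K/W
R_total = 0.03006 K/W
Q = ΔT / R_total = 39 / 0.03006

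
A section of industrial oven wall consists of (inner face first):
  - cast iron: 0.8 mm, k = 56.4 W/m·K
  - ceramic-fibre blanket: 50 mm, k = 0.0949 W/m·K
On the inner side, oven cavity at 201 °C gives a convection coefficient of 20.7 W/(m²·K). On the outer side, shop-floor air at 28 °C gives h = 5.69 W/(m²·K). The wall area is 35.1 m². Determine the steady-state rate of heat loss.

Q ≈ 8090 W

Treating each layer as a thermal resistance in series:
R_inner film = 1/(h_i·A) = 1/(20.7×35.1) = 0.001376 K/W
R_cast iron = L/(kA) = 0.0008/(56.4×35.1) = 4.041×10^-7 K/W
R_ceramic-fibre blanket = L/(kA) = 0.05/(0.0949×35.1) = 0.01501 K/W
R_outer film = 1/(h_o·A) = 1/(5.69×35.1) = 0.005007 K/W
R_total = 0.02139 K/W
Q = ΔT / R_total = 173 / 0.02139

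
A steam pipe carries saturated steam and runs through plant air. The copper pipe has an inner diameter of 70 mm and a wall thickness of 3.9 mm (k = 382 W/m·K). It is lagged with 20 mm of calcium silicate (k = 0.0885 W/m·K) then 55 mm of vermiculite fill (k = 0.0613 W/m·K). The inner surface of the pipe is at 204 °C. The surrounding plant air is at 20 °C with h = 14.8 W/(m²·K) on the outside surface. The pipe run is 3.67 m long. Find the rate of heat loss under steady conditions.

Per-layer cylindrical resistances, series-summed:
R_copper pipe wall = ln(38.9/35)/(2π×382×3.67) = 1.199×10^-5 K/W
R_calcium silicate = ln(58.9/38.9)/(2π×0.0885×3.67) = 0.2033 K/W
R_vermiculite fill = ln(113.9/58.9)/(2π×0.0613×3.67) = 0.4665 K/W
R_outer film = 1/(h_o·2πr_oL) = 1/(14.8×2π×0.1139×3.67) = 0.02573 K/W
R_total = 0.6956 K/W
Q = ΔT/R_total = 184/0.6956

Q ≈ 265 W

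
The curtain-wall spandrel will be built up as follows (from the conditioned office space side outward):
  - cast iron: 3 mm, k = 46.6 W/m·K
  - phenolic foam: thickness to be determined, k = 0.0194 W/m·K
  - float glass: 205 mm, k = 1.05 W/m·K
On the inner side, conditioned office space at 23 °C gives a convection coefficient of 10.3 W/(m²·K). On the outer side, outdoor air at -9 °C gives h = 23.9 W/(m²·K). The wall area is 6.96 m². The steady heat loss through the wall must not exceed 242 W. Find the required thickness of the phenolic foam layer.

Using the resistance-network approach (series):
R_inner film = 1/(h_i·A) = 1/(10.3×6.96) = 0.01395 K/W
R_cast iron = L/(kA) = 0.003/(46.6×6.96) = 9.25×10^-6 K/W
R_float glass = L/(kA) = 0.205/(1.05×6.96) = 0.02805 K/W
R_outer film = 1/(h_o·A) = 1/(23.9×6.96) = 0.006012 K/W
Sum of the known resistances R_other = 0.04802 K/W
Required total resistance R_tot = ΔT/Q_allow = 32/242 = 0.1322 K/W
R_phenolic foam = R_tot − R_other = 0.08421 K/W
L = R·k·A = 0.08421×0.0194×6.96

L ≈ 11.4 mm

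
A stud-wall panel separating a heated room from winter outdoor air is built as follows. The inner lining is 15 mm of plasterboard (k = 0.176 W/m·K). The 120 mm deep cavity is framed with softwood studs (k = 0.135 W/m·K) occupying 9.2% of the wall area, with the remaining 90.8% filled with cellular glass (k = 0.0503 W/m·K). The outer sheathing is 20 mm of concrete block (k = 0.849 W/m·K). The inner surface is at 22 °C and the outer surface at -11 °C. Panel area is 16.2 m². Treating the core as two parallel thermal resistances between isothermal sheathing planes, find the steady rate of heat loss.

Q ≈ 246 W

Sheathing layers in series; stud and cavity paths in parallel between them.
R_inner = 0.015/(0.176×16.2) = 0.005261 K/W
R_stud  = 0.12/(0.135×0.092×16.2) = 0.5964 K/W
R_cav   = 0.12/(0.0503×0.908×16.2) = 0.1622 K/W
1/R_core = 1/R_stud + 1/R_cav → R_core = 0.1275 K/W
R_outer = 0.02/(0.849×16.2) = 0.001454 K/W
R_total = 0.1342 K/W
Q = ΔT/R_total = 33/0.1342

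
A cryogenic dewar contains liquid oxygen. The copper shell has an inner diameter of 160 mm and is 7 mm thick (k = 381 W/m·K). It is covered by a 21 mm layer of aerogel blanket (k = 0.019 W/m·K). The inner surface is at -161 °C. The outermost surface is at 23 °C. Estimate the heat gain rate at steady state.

Q ≈ 19.7 W

Spherical conduction: R = (1/r_in − 1/r_out)/(4πk) per layer; series-sum.
R_copper shell = (1/0.08 − 1/0.087)/(4π×381) = 2.101×10^-4 K/W
R_aerogel blanket = (1/0.087 − 1/0.108)/(4π×0.019) = 9.361 K/W
R_total = 9.361 K/W
Q = ΔT/R_total = 184/9.361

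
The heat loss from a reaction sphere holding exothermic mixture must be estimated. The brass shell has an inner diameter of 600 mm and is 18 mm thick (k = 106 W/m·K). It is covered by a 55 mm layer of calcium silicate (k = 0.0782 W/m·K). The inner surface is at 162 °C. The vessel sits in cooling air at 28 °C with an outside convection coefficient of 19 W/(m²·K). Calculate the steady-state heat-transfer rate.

Q ≈ 267 W

For a spherical shell R = (1/r₁ − 1/r₂)/(4πk); film R = 1/(h·4πr²). In series:
R_brass shell = (1/0.3 − 1/0.318)/(4π×106) = 1.416×10^-4 K/W
R_calcium silicate = (1/0.318 − 1/0.373)/(4π×0.0782) = 0.4719 K/W
R_outer film = 1/(h·4πr_o²) = 1/(19×4π×0.373²) = 0.0301 K/W
R_total = 0.5021 K/W
Q = ΔT/R_total = 134/0.5021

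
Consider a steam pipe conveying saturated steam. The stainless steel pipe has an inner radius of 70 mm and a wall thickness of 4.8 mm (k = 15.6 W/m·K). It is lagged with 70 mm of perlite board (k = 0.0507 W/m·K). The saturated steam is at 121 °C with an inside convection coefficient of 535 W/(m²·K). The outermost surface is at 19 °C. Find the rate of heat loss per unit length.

q′ ≈ 49.1 W/m

Per-layer cylindrical resistances, series-summed:
R_inner film = 1/(h_i·2πr₁L) = 1/(535×2π×0.07×1) = 0.00425 K/W
R_stainless steel pipe wall = ln(74.8/70)/(2π×15.6×1) = 6.766×10^-4 K/W
R_perlite board = ln(144.8/74.8)/(2π×0.0507×1) = 2.074 K/W
R_total = 2.078 K/W
Q = ΔT/R_total = 102/2.078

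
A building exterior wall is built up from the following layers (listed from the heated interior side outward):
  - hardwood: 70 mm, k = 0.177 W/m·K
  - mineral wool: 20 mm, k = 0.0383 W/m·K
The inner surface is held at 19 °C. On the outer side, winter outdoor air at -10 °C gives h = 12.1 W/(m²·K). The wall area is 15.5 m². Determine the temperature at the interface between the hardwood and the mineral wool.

Series thermal resistances:
R_hardwood = L/(kA) = 0.07/(0.177×15.5) = 0.02551 K/W
R_mineral wool = L/(kA) = 0.02/(0.0383×15.5) = 0.03369 K/W
R_outer film = 1/(h_o·A) = 1/(12.1×15.5) = 0.005332 K/W
R_total = 0.06454 K/W;  Q = ΔT/R_total = 29/0.06454 = 449.4 W
T_interface = T_inner − Q·ΣR(inner→interface) = 19 − 449×0.02551

T ≈ 7.53 °C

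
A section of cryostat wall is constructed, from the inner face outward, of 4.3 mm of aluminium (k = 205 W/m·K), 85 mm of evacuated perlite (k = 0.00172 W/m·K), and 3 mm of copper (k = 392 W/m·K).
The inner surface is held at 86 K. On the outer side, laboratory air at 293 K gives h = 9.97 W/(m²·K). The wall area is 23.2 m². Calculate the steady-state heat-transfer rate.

Q ≈ 97 W

Thermal resistances in series:
R_aluminium = L/(kA) = 0.0043/(205×23.2) = 9.041×10^-7 K/W
R_evacuated perlite = L/(kA) = 0.085/(0.00172×23.2) = 2.13 K/W
R_copper = L/(kA) = 0.003/(392×23.2) = 3.299×10^-7 K/W
R_outer film = 1/(h_o·A) = 1/(9.97×23.2) = 0.004323 K/W
R_total = 2.134 K/W
Q = ΔT / R_total = 207 / 2.134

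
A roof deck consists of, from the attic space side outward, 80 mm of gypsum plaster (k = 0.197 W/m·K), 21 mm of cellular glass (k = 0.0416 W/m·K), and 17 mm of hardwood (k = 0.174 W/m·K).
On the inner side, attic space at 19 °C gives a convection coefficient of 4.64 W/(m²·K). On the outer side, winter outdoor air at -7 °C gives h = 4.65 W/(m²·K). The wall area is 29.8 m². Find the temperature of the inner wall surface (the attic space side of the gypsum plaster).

T ≈ 15.1 °C

Thermal resistances in series:
R_inner film = 1/(h_i·A) = 1/(4.64×29.8) = 0.007232 K/W
R_gypsum plaster = L/(kA) = 0.08/(0.197×29.8) = 0.01363 K/W
R_cellular glass = L/(kA) = 0.021/(0.0416×29.8) = 0.01694 K/W
R_hardwood = L/(kA) = 0.017/(0.174×29.8) = 0.003279 K/W
R_outer film = 1/(h_o·A) = 1/(4.65×29.8) = 0.007217 K/W
R_total = 0.04829 K/W;  Q = ΔT/R_total = 26/0.04829 = 538.4 W
T_interface = T_inner − Q·ΣR(inner→interface) = 19 − 538×0.007232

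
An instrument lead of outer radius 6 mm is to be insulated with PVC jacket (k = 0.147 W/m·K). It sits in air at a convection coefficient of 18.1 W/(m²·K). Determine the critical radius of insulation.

r_cr ≈ 8.12 mm

For a cylinder r_cr = k/h = 0.147/18.1
r_cr = 8.12 mm; since the bare radius (6 mm) is below r_cr, adding a thin layer of insulation will *increase* heat loss.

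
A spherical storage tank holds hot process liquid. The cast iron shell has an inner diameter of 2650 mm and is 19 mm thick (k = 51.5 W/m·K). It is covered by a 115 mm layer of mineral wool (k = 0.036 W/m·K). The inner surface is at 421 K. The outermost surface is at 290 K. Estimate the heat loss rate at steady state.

Spherical conduction: R = (1/r_in − 1/r_out)/(4πk) per layer; series-sum.
R_cast iron shell = (1/1.325 − 1/1.344)/(4π×51.5) = 1.649×10^-5 K/W
R_mineral wool = (1/1.344 − 1/1.459)/(4π×0.036) = 0.1296 K/W
R_total = 0.1297 K/W
Q = ΔT/R_total = 131/0.1297

Q ≈ 1010 W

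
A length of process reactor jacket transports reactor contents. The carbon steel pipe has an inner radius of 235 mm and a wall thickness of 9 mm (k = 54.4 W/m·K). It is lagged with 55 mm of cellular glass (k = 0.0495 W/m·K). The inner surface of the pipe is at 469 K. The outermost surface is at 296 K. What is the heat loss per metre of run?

q′ ≈ 265 W/m

Cylindrical conduction, so R = ln(r₂/r₁)/(2πkL) per layer, in series:
R_carbon steel pipe wall = ln(244/235)/(2π×54.4×1) = 1.1×10^-4 K/W
R_cellular glass = ln(299/244)/(2π×0.0495×1) = 0.6536 K/W
R_total = 0.6537 K/W
Q = ΔT/R_total = 173/0.6537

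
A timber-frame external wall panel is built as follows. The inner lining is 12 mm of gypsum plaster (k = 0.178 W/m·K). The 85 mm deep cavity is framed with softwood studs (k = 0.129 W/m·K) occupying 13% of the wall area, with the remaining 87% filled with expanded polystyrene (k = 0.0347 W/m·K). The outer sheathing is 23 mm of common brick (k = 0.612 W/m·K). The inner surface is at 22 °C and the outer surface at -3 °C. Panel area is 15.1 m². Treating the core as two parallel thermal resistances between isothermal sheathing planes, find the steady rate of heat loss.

Sheathing layers in series; stud and cavity paths in parallel between them.
R_inner = 0.012/(0.178×15.1) = 0.004465 K/W
R_stud  = 0.085/(0.129×0.13×15.1) = 0.3357 K/W
R_cav   = 0.085/(0.0347×0.87×15.1) = 0.1865 K/W
1/R_core = 1/R_stud + 1/R_cav → R_core = 0.1199 K/W
R_outer = 0.023/(0.612×15.1) = 0.002489 K/W
R_total = 0.1268 K/W
Q = ΔT/R_total = 25/0.1268

Q ≈ 197 W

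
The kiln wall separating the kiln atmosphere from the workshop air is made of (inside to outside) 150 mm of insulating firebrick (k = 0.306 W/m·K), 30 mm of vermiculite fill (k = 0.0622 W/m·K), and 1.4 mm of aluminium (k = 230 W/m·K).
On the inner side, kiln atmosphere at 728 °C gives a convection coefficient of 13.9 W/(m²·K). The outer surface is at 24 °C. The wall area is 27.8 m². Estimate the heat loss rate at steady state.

Thermal resistances in series:
R_inner film = 1/(h_i·A) = 1/(13.9×27.8) = 0.002588 K/W
R_insulating firebrick = L/(kA) = 0.15/(0.306×27.8) = 0.01763 K/W
R_vermiculite fill = L/(kA) = 0.03/(0.0622×27.8) = 0.01735 K/W
R_aluminium = L/(kA) = 0.0014/(230×27.8) = 2.19×10^-7 K/W
R_total = 0.03757 K/W
Q = ΔT / R_total = 704 / 0.03757

Q ≈ 18700 W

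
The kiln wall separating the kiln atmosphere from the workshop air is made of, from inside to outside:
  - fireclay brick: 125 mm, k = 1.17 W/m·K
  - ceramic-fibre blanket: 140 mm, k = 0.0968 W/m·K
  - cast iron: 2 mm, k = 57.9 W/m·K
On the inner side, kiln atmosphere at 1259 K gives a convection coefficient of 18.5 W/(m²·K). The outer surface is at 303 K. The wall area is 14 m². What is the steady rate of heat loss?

Series thermal resistances:
R_inner film = 1/(h_i·A) = 1/(18.5×14) = 0.003861 K/W
R_fireclay brick = L/(kA) = 0.125/(1.17×14) = 0.007631 K/W
R_ceramic-fibre blanket = L/(kA) = 0.14/(0.0968×14) = 0.1033 K/W
R_cast iron = L/(kA) = 0.002/(57.9×14) = 2.467×10^-6 K/W
R_total = 0.1148 K/W
Q = ΔT / R_total = 956 / 0.1148

Q ≈ 8330 W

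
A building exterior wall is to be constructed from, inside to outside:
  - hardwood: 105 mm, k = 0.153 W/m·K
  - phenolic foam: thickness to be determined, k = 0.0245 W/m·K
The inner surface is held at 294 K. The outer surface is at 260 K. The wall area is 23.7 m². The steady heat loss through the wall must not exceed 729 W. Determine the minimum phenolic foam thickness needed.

L ≈ 10.3 mm

Series thermal resistances:
R_hardwood = L/(kA) = 0.105/(0.153×23.7) = 0.02896 K/W
Sum of the known resistances R_other = 0.02896 K/W
Required total resistance R_tot = ΔT/Q_allow = 34/729 = 0.04664 K/W
R_phenolic foam = R_tot − R_other = 0.01768 K/W
L = R·k·A = 0.01768×0.0245×23.7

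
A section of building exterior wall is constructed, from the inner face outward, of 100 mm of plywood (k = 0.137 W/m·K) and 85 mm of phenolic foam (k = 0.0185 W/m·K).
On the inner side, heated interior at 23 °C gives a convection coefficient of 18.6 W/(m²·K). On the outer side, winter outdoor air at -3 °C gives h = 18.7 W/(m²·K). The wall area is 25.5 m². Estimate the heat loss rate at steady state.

Thermal resistances in series:
R_inner film = 1/(h_i·A) = 1/(18.6×25.5) = 0.002108 K/W
R_plywood = L/(kA) = 0.1/(0.137×25.5) = 0.02862 K/W
R_phenolic foam = L/(kA) = 0.085/(0.0185×25.5) = 0.1802 K/W
R_outer film = 1/(h_o·A) = 1/(18.7×25.5) = 0.002097 K/W
R_total = 0.213 K/W
Q = ΔT / R_total = 26 / 0.213

Q ≈ 122 W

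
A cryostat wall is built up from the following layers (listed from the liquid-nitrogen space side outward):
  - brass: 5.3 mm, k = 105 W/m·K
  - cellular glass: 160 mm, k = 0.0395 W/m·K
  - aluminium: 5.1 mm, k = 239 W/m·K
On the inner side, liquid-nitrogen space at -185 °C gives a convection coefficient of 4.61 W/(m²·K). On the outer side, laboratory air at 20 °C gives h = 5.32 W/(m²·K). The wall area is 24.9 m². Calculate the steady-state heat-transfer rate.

Series thermal resistances:
R_inner film = 1/(h_i·A) = 1/(4.61×24.9) = 0.008712 K/W
R_brass = L/(kA) = 0.0053/(105×24.9) = 2.027×10^-6 K/W
R_cellular glass = L/(kA) = 0.16/(0.0395×24.9) = 0.1627 K/W
R_aluminium = L/(kA) = 0.0051/(239×24.9) = 8.57×10^-7 K/W
R_outer film = 1/(h_o·A) = 1/(5.32×24.9) = 0.007549 K/W
R_total = 0.1789 K/W
Q = ΔT / R_total = 205 / 0.1789

Q ≈ 1150 W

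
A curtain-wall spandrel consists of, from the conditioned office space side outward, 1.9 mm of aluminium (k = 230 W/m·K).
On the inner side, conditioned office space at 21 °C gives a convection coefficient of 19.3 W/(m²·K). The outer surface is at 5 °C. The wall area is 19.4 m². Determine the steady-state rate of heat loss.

Q ≈ 5990 W

Thermal resistances in series:
R_inner film = 1/(h_i·A) = 1/(19.3×19.4) = 0.002671 K/W
R_aluminium = L/(kA) = 0.0019/(230×19.4) = 4.258×10^-7 K/W
R_total = 0.002671 K/W
Q = ΔT / R_total = 16 / 0.002671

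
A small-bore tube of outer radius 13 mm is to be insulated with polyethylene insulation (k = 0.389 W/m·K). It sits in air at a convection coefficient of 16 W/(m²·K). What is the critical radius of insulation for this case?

r_cr ≈ 24.3 mm

For a cylinder r_cr = k/h = 0.389/16
r_cr = 24.3 mm; since the bare radius (13 mm) is below r_cr, adding a thin layer of insulation will *increase* heat loss.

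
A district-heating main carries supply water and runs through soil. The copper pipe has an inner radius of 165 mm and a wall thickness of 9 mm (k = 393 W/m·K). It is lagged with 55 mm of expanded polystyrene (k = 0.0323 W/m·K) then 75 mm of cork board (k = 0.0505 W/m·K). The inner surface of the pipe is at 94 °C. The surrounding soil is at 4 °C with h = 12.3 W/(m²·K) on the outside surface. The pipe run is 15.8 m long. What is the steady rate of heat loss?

For a radial system each layer contributes R = ln(r_out/r_in)/(2πkL); films add R = 1/(hA).
R_copper pipe wall = ln(174/165)/(2π×393×15.8) = 1.361×10^-6 K/W
R_expanded polystyrene = ln(229/174)/(2π×0.0323×15.8) = 0.08566 K/W
R_cork board = ln(304/229)/(2π×0.0505×15.8) = 0.05651 K/W
R_outer film = 1/(h_o·2πr_oL) = 1/(12.3×2π×0.304×15.8) = 0.002694 K/W
R_total = 0.1449 K/W
Q = ΔT/R_total = 90/0.1449

Q ≈ 621 W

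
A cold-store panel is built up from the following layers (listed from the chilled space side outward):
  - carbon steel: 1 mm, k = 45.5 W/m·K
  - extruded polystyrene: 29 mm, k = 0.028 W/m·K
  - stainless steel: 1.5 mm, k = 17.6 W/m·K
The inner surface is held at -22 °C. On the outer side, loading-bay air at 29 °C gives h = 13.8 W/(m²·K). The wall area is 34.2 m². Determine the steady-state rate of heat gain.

Q ≈ 1570 W

Series thermal resistances:
R_carbon steel = L/(kA) = 0.001/(45.5×34.2) = 6.426×10^-7 K/W
R_extruded polystyrene = L/(kA) = 0.029/(0.028×34.2) = 0.03028 K/W
R_stainless steel = L/(kA) = 0.0015/(17.6×34.2) = 2.492×10^-6 K/W
R_outer film = 1/(h_o·A) = 1/(13.8×34.2) = 0.002119 K/W
R_total = 0.03241 K/W
Q = ΔT / R_total = 51 / 0.03241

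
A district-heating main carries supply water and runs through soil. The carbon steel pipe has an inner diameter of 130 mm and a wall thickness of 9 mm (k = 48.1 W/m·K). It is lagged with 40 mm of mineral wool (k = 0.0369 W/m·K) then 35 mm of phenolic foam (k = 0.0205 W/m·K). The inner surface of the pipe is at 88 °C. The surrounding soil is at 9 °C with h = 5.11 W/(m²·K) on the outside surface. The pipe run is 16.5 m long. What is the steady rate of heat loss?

Q ≈ 314 W

Cylindrical conduction, so R = ln(r₂/r₁)/(2πkL) per layer, in series:
R_carbon steel pipe wall = ln(74/65)/(2π×48.1×16.5) = 2.6×10^-5 K/W
R_mineral wool = ln(114/74)/(2π×0.0369×16.5) = 0.113 K/W
R_phenolic foam = ln(149/114)/(2π×0.0205×16.5) = 0.126 K/W
R_outer film = 1/(h_o·2πr_oL) = 1/(5.11×2π×0.149×16.5) = 0.01267 K/W
R_total = 0.2516 K/W
Q = ΔT/R_total = 79/0.2516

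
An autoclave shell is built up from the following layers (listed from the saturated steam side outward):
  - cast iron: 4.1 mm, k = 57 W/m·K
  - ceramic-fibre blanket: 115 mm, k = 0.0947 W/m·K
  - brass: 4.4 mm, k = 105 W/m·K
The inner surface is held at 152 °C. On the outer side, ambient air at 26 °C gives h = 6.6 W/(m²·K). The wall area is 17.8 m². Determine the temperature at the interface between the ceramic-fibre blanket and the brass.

T ≈ 40 °C

Treating each layer as a thermal resistance in series:
R_cast iron = L/(kA) = 0.0041/(57×17.8) = 4.041×10^-6 K/W
R_ceramic-fibre blanket = L/(kA) = 0.115/(0.0947×17.8) = 0.06822 K/W
R_brass = L/(kA) = 0.0044/(105×17.8) = 2.354×10^-6 K/W
R_outer film = 1/(h_o·A) = 1/(6.6×17.8) = 0.008512 K/W
R_total = 0.07674 K/W;  Q = ΔT/R_total = 126/0.07674 = 1642 W
T_interface = T_inner − Q·ΣR(inner→interface) = 152 − 1640×0.06823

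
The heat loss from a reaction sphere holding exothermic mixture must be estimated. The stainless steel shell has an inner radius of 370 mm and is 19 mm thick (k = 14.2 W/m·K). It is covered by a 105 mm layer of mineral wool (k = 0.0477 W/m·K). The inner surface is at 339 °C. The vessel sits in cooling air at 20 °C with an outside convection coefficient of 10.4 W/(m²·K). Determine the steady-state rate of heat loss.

Spherical conduction: R = (1/r_in − 1/r_out)/(4πk) per layer; series-sum.
R_stainless steel shell = (1/0.37 − 1/0.389)/(4π×14.2) = 7.398×10^-4 K/W
R_mineral wool = (1/0.389 − 1/0.494)/(4π×0.0477) = 0.9116 K/W
R_outer film = 1/(h·4πr_o²) = 1/(10.4×4π×0.494²) = 0.03135 K/W
R_total = 0.9437 K/W
Q = ΔT/R_total = 319/0.9437

Q ≈ 338 W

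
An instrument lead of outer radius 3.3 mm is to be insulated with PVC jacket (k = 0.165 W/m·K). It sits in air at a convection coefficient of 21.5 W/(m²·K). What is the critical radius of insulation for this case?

For a cylinder r_cr = k/h = 0.165/21.5
r_cr = 7.67 mm; since the bare radius (3.3 mm) is below r_cr, adding a thin layer of insulation will *increase* heat loss.

r_cr ≈ 7.67 mm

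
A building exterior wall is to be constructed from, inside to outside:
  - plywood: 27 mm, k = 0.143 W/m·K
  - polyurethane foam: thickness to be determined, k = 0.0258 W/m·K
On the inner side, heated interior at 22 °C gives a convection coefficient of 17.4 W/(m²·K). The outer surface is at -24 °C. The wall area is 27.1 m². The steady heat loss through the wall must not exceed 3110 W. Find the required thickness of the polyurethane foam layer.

L ≈ 3.99 mm

Treating each layer as a thermal resistance in series:
R_inner film = 1/(h_i·A) = 1/(17.4×27.1) = 0.002121 K/W
R_plywood = L/(kA) = 0.027/(0.143×27.1) = 0.006967 K/W
Sum of the known resistances R_other = 0.009088 K/W
Required total resistance R_tot = ΔT/Q_allow = 46/3110 = 0.01479 K/W
R_polyurethane foam = R_tot − R_other = 0.005703 K/W
L = R·k·A = 0.005703×0.0258×27.1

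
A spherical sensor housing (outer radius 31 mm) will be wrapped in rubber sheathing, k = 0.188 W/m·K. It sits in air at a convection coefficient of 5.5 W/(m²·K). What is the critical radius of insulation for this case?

For a sphere r_cr = 2k/h = 2×0.188/5.5
r_cr = 68.4 mm; since the bare radius (31 mm) is below r_cr, adding a thin layer of insulation will *increase* heat loss.

r_cr ≈ 68.4 mm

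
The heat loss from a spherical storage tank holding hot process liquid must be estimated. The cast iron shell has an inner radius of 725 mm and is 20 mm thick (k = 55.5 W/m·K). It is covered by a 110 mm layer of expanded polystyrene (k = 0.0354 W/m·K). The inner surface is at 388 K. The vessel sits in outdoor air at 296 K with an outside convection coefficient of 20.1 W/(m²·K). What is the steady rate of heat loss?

Spherical conduction: R = (1/r_in − 1/r_out)/(4πk) per layer; series-sum.
R_cast iron shell = (1/0.725 − 1/0.745)/(4π×55.5) = 5.309×10^-5 K/W
R_expanded polystyrene = (1/0.745 − 1/0.855)/(4π×0.0354) = 0.3882 K/W
R_outer film = 1/(h·4πr_o²) = 1/(20.1×4π×0.855²) = 0.005416 K/W
R_total = 0.3937 K/W
Q = ΔT/R_total = 92/0.3937

Q ≈ 234 W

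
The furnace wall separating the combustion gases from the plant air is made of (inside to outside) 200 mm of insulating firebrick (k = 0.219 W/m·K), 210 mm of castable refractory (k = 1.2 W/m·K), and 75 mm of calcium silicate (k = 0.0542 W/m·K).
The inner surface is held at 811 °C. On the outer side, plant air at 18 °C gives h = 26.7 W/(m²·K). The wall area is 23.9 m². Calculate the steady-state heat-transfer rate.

Thermal resistances in series:
R_insulating firebrick = L/(kA) = 0.2/(0.219×23.9) = 0.03821 K/W
R_castable refractory = L/(kA) = 0.21/(1.2×23.9) = 0.007322 K/W
R_calcium silicate = L/(kA) = 0.075/(0.0542×23.9) = 0.0579 K/W
R_outer film = 1/(h_o·A) = 1/(26.7×23.9) = 0.001567 K/W
R_total = 0.105 K/W
Q = ΔT / R_total = 793 / 0.105

Q ≈ 7550 W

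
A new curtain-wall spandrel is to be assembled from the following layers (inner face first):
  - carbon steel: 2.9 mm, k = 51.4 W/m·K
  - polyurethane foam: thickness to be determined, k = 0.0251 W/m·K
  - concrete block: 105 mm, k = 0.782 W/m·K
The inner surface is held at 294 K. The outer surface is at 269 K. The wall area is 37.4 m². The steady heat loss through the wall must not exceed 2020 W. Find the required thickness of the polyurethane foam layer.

L ≈ 8.25 mm

Thermal resistances in series:
R_carbon steel = L/(kA) = 0.0029/(51.4×37.4) = 1.509×10^-6 K/W
R_concrete block = L/(kA) = 0.105/(0.782×37.4) = 0.00359 K/W
Sum of the known resistances R_other = 0.003592 K/W
Required total resistance R_tot = ΔT/Q_allow = 25/2020 = 0.01238 K/W
R_polyurethane foam = R_tot − R_other = 0.008785 K/W
L = R·k·A = 0.008785×0.0251×37.4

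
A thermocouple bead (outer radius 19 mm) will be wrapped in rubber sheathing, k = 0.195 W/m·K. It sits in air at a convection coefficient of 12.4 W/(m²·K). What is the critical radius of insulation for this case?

r_cr ≈ 31.5 mm

For a sphere r_cr = 2k/h = 2×0.195/12.4
r_cr = 31.5 mm; since the bare radius (19 mm) is below r_cr, adding a thin layer of insulation will *increase* heat loss.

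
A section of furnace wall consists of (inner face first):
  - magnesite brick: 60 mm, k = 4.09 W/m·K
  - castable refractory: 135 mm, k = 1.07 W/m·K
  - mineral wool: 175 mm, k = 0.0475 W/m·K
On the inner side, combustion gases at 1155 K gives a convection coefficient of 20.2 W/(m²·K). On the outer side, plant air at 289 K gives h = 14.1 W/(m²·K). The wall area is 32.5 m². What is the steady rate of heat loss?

Model the wall as resistances in series:
R_inner film = 1/(h_i·A) = 1/(20.2×32.5) = 0.001523 K/W
R_magnesite brick = L/(kA) = 0.06/(4.09×32.5) = 4.514×10^-4 K/W
R_castable refractory = L/(kA) = 0.135/(1.07×32.5) = 0.003882 K/W
R_mineral wool = L/(kA) = 0.175/(0.0475×32.5) = 0.1134 K/W
R_outer film = 1/(h_o·A) = 1/(14.1×32.5) = 0.002182 K/W
R_total = 0.1214 K/W
Q = ΔT / R_total = 866 / 0.1214

Q ≈ 7130 W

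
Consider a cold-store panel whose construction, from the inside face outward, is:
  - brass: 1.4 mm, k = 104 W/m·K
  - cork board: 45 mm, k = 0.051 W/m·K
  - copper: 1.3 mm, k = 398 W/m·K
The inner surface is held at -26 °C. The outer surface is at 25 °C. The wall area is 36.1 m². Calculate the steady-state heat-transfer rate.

Q ≈ 2090 W

Model the wall as resistances in series:
R_brass = L/(kA) = 0.0014/(104×36.1) = 3.729×10^-7 K/W
R_cork board = L/(kA) = 0.045/(0.051×36.1) = 0.02444 K/W
R_copper = L/(kA) = 0.0013/(398×36.1) = 9.048×10^-8 K/W
R_total = 0.02444 K/W
Q = ΔT / R_total = 51 / 0.02444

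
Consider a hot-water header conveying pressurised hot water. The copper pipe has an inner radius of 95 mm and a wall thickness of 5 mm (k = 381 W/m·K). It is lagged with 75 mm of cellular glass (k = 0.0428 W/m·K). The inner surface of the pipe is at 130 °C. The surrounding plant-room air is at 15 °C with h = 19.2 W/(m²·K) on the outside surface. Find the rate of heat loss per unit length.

q′ ≈ 54 W/m

Per-layer cylindrical resistances, series-summed:
R_copper pipe wall = ln(100/95)/(2π×381×1) = 2.143×10^-5 K/W
R_cellular glass = ln(175/100)/(2π×0.0428×1) = 2.081 K/W
R_outer film = 1/(h_o·2πr_oL) = 1/(19.2×2π×0.175×1) = 0.04737 K/W
R_total = 2.128 K/W
Q = ΔT/R_total = 115/2.128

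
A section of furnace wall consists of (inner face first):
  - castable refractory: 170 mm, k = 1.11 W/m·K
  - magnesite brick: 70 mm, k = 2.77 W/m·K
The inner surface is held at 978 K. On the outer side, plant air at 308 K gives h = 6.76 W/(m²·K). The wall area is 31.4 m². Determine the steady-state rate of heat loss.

Q ≈ 64500 W

Using the resistance-network approach (series):
R_castable refractory = L/(kA) = 0.17/(1.11×31.4) = 0.004877 K/W
R_magnesite brick = L/(kA) = 0.07/(2.77×31.4) = 8.048×10^-4 K/W
R_outer film = 1/(h_o·A) = 1/(6.76×31.4) = 0.004711 K/W
R_total = 0.01039 K/W
Q = ΔT / R_total = 670 / 0.01039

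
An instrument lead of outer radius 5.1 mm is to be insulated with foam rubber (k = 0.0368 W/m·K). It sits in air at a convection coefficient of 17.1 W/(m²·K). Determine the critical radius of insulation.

For a cylinder r_cr = k/h = 0.0368/17.1
r_cr = 2.15 mm; since the bare radius (5.1 mm) is above r_cr, any added insulation will reduce heat loss.

r_cr ≈ 2.15 mm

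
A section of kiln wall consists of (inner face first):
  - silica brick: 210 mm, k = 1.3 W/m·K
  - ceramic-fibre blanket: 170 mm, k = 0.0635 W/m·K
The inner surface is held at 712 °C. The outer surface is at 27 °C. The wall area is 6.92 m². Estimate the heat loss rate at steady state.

Model the wall as resistances in series:
R_silica brick = L/(kA) = 0.21/(1.3×6.92) = 0.02334 K/W
R_ceramic-fibre blanket = L/(kA) = 0.17/(0.0635×6.92) = 0.3869 K/W
R_total = 0.4102 K/W
Q = ΔT / R_total = 685 / 0.4102

Q ≈ 1670 W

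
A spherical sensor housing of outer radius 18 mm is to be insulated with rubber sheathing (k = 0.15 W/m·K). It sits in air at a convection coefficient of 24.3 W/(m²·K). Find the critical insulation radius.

r_cr ≈ 12.3 mm

For a sphere r_cr = 2k/h = 2×0.15/24.3
r_cr = 12.3 mm; since the bare radius (18 mm) is above r_cr, any added insulation will reduce heat loss.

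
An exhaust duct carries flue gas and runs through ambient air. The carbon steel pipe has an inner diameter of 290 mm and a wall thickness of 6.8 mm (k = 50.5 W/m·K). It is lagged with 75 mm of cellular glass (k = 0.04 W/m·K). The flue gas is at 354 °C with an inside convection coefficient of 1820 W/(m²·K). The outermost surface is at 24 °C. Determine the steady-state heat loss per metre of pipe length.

q′ ≈ 206 W/m

For a radial system each layer contributes R = ln(r_out/r_in)/(2πkL); films add R = 1/(hA).
R_inner film = 1/(h_i·2πr₁L) = 1/(1820×2π×0.145×1) = 6.031×10^-4 K/W
R_carbon steel pipe wall = ln(151.8/145)/(2π×50.5×1) = 1.444×10^-4 K/W
R_cellular glass = ln(226.8/151.8)/(2π×0.04×1) = 1.598 K/W
R_total = 1.598 K/W
Q = ΔT/R_total = 330/1.598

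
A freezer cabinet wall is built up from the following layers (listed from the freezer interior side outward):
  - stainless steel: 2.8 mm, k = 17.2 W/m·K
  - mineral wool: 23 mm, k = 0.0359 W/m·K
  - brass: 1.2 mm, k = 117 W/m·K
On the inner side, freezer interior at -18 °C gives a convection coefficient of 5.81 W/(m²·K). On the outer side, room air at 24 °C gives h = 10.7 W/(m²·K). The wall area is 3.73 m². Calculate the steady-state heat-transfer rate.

Q ≈ 173 W

Treating each layer as a thermal resistance in series:
R_inner film = 1/(h_i·A) = 1/(5.81×3.73) = 0.04614 K/W
R_stainless steel = L/(kA) = 0.0028/(17.2×3.73) = 4.364×10^-5 K/W
R_mineral wool = L/(kA) = 0.023/(0.0359×3.73) = 0.1718 K/W
R_brass = L/(kA) = 0.0012/(117×3.73) = 2.75×10^-6 K/W
R_outer film = 1/(h_o·A) = 1/(10.7×3.73) = 0.02506 K/W
R_total = 0.243 K/W
Q = ΔT / R_total = 42 / 0.243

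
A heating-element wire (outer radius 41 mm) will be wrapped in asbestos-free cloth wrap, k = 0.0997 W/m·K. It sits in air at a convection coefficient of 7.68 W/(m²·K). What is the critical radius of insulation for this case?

For a cylinder r_cr = k/h = 0.0997/7.68
r_cr = 13 mm; since the bare radius (41 mm) is above r_cr, any added insulation will reduce heat loss.

r_cr ≈ 13 mm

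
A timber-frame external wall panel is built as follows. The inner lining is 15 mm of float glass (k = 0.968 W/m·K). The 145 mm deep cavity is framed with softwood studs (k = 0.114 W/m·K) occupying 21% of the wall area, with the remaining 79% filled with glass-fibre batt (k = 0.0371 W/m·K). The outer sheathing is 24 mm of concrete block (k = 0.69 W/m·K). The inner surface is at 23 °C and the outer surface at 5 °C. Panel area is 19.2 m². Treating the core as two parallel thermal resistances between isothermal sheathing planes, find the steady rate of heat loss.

Q ≈ 125 W

Sheathing layers in series; stud and cavity paths in parallel between them.
R_inner = 0.015/(0.968×19.2) = 8.071×10^-4 K/W
R_stud  = 0.145/(0.114×0.21×19.2) = 0.3155 K/W
R_cav   = 0.145/(0.0371×0.79×19.2) = 0.2577 K/W
1/R_core = 1/R_stud + 1/R_cav → R_core = 0.1418 K/W
R_outer = 0.024/(0.69×19.2) = 0.001812 K/W
R_total = 0.1444 K/W
Q = ΔT/R_total = 18/0.1444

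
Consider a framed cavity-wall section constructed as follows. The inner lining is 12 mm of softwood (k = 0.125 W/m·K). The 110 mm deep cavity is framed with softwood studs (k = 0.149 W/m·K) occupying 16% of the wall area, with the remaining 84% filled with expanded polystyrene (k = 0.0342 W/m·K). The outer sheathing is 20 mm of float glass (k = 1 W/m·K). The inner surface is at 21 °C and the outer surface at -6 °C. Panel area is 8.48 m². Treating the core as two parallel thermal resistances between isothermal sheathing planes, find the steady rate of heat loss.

Sheathing layers in series; stud and cavity paths in parallel between them.
R_inner = 0.012/(0.125×8.48) = 0.01132 K/W
R_stud  = 0.11/(0.149×0.16×8.48) = 0.5441 K/W
R_cav   = 0.11/(0.0342×0.84×8.48) = 0.4515 K/W
1/R_core = 1/R_stud + 1/R_cav → R_core = 0.2468 K/W
R_outer = 0.02/(1×8.48) = 0.002358 K/W
R_total = 0.2604 K/W
Q = ΔT/R_total = 27/0.2604

Q ≈ 104 W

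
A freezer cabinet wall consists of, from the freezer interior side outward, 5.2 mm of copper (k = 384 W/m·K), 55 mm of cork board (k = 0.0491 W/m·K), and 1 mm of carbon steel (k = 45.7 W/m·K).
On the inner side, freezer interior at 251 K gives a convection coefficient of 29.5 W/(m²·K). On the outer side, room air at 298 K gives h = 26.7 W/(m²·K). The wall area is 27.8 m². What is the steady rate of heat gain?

Model the wall as resistances in series:
R_inner film = 1/(h_i·A) = 1/(29.5×27.8) = 0.001219 K/W
R_copper = L/(kA) = 0.0052/(384×27.8) = 4.871×10^-7 K/W
R_cork board = L/(kA) = 0.055/(0.0491×27.8) = 0.04029 K/W
R_carbon steel = L/(kA) = 0.001/(45.7×27.8) = 7.871×10^-7 K/W
R_outer film = 1/(h_o·A) = 1/(26.7×27.8) = 0.001347 K/W
R_total = 0.04286 K/W
Q = ΔT / R_total = 47 / 0.04286

Q ≈ 1100 W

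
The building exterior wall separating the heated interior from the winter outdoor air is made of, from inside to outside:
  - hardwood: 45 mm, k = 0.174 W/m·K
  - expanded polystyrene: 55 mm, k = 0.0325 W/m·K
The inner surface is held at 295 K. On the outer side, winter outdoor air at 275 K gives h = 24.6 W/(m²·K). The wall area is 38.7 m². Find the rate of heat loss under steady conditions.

Series thermal resistances:
R_hardwood = L/(kA) = 0.045/(0.174×38.7) = 0.006683 K/W
R_expanded polystyrene = L/(kA) = 0.055/(0.0325×38.7) = 0.04373 K/W
R_outer film = 1/(h_o·A) = 1/(24.6×38.7) = 0.00105 K/W
R_total = 0.05146 K/W
Q = ΔT / R_total = 20 / 0.05146

Q ≈ 389 W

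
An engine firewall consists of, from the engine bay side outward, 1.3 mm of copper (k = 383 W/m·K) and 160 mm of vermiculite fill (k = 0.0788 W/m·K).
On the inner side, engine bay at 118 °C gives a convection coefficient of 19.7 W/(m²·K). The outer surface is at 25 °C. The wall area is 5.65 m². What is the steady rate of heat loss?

Q ≈ 252 W

Using the resistance-network approach (series):
R_inner film = 1/(h_i·A) = 1/(19.7×5.65) = 0.008984 K/W
R_copper = L/(kA) = 0.0013/(383×5.65) = 6.008×10^-7 K/W
R_vermiculite fill = L/(kA) = 0.16/(0.0788×5.65) = 0.3594 K/W
R_total = 0.3684 K/W
Q = ΔT / R_total = 93 / 0.3684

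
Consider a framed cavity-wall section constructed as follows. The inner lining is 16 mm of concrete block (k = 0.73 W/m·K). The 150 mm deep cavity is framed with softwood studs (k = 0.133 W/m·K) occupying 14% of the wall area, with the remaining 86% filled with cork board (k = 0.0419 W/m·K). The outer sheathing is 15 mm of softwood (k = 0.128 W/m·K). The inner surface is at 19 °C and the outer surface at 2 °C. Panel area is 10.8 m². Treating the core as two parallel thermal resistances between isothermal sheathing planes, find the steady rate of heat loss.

Sheathing layers in series; stud and cavity paths in parallel between them.
R_inner = 0.016/(0.73×10.8) = 0.002029 K/W
R_stud  = 0.15/(0.133×0.14×10.8) = 0.7459 K/W
R_cav   = 0.15/(0.0419×0.86×10.8) = 0.3854 K/W
1/R_core = 1/R_stud + 1/R_cav → R_core = 0.2541 K/W
R_outer = 0.015/(0.128×10.8) = 0.01085 K/W
R_total = 0.267 K/W
Q = ΔT/R_total = 17/0.267

Q ≈ 63.7 W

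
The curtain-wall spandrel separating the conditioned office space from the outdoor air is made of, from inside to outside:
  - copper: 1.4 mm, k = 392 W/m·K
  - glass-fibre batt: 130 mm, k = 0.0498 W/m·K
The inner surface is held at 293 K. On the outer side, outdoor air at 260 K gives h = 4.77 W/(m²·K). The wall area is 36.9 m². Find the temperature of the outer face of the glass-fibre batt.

T ≈ 262 K

Series thermal resistances:
R_copper = L/(kA) = 0.0014/(392×36.9) = 9.679×10^-8 K/W
R_glass-fibre batt = L/(kA) = 0.13/(0.0498×36.9) = 0.07074 K/W
R_outer film = 1/(h_o·A) = 1/(4.77×36.9) = 0.005681 K/W
R_total = 0.07643 K/W;  Q = ΔT/R_total = 33/0.07643 = 431.8 W
T_interface = T_inner − Q·ΣR(inner→interface) = 293 − 432×0.07074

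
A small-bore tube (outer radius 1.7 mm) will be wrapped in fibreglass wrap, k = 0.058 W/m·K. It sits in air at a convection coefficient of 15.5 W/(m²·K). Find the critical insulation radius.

r_cr ≈ 3.74 mm

For a cylinder r_cr = k/h = 0.058/15.5
r_cr = 3.74 mm; since the bare radius (1.7 mm) is below r_cr, adding a thin layer of insulation will *increase* heat loss.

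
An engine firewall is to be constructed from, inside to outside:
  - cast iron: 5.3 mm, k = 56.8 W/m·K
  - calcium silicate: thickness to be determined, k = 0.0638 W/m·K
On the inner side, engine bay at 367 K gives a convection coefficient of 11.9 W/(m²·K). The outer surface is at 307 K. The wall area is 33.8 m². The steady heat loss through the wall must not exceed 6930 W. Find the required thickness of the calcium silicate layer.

Thermal resistances in series:
R_inner film = 1/(h_i·A) = 1/(11.9×33.8) = 0.002486 K/W
R_cast iron = L/(kA) = 0.0053/(56.8×33.8) = 2.761×10^-6 K/W
Sum of the known resistances R_other = 0.002489 K/W
Required total resistance R_tot = ΔT/Q_allow = 60/6930 = 0.008658 K/W
R_calcium silicate = R_tot − R_other = 0.006169 K/W
L = R·k·A = 0.006169×0.0638×33.8

L ≈ 13.3 mm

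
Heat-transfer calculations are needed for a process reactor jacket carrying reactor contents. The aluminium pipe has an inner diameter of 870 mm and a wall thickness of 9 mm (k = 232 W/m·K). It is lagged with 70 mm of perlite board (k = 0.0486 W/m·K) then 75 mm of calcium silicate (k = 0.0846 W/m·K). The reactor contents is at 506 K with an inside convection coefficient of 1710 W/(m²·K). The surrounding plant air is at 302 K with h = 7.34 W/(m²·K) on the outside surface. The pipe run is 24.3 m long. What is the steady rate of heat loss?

Q ≈ 6420 W

Treating each annulus and film as a series resistance:
R_inner film = 1/(h_i·2πr₁L) = 1/(1710×2π×0.435×24.3) = 8.805×10^-6 K/W
R_aluminium pipe wall = ln(444/435)/(2π×232×24.3) = 5.781×10^-7 K/W
R_perlite board = ln(514/444)/(2π×0.0486×24.3) = 0.01973 K/W
R_calcium silicate = ln(589/514)/(2π×0.0846×24.3) = 0.01054 K/W
R_outer film = 1/(h_o·2πr_oL) = 1/(7.34×2π×0.589×24.3) = 0.001515 K/W
R_total = 0.0318 K/W
Q = ΔT/R_total = 204/0.0318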